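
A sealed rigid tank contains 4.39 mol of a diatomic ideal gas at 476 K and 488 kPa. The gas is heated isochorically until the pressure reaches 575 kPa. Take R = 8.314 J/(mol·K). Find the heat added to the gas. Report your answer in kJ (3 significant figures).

Q ≈ 7.74 kJ

Constant volume ⇒ W = 0, so Q = ΔU = nCᵥΔT with Cᵥ = 5R/2 = 20.79 J/(mol·K).
At constant V, T₂/T₁ = P₂/P₁ ⇒ ΔT = T₁(P₂/P₁ − 1) = 476·(575/488 − 1) = 84.86 K.
ΔU = (4.39)(20.79)(84.86) = 7743 J.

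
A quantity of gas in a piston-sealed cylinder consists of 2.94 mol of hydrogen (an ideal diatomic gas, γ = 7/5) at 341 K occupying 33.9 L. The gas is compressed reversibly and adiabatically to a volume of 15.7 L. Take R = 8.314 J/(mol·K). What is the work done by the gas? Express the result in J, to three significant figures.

W ≈ -7510 J

Adiabatic: TV^(γ−1) = const with γ = 7/5.
T₂ = T₁ (V₁/V₂)^(γ−1) = 341 × (33.9/15.7)^0.4 = 341 × 1.361 = 464 K.
W_by = nCᵥ(T₁ − T₂) = (2.94)(20.79)(341 − 464) = -7513 J.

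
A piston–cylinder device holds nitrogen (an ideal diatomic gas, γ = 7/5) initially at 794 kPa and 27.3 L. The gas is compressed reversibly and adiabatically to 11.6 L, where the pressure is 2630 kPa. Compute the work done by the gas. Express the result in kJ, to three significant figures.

Adiabatic: W = (P₁V₁ − P₂V₂)/(γ − 1) with γ = 7/5.
P₁V₁ = 21676 J, P₂V₂ = 30508 J.
W = (21676 − 30508) / 0.4 = -22080 J.

W ≈ -22.1 kJ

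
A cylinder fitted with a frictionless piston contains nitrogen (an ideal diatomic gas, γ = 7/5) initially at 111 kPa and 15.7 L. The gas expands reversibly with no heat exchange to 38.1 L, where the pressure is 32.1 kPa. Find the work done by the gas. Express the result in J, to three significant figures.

Adiabatic: W = (P₁V₁ − P₂V₂)/(γ − 1) with γ = 7/5.
P₁V₁ = 1743 J, P₂V₂ = 1223 J.
W = (1743 − 1223) / 0.4 = 1299 J.

W ≈ 1300 J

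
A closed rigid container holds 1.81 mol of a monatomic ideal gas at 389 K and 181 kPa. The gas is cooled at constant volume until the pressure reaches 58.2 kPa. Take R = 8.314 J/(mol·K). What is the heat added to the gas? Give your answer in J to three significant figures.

Constant volume ⇒ W = 0, so Q = ΔU = nCᵥΔT with Cᵥ = 3R/2 = 12.47 J/(mol·K).
At constant V, T₂/T₁ = P₂/P₁ ⇒ ΔT = T₁(P₂/P₁ − 1) = 389·(58.2/181 − 1) = -263.9 K.
ΔU = (1.81)(12.47)(-263.9) = -5957 J.

Q ≈ -5960 J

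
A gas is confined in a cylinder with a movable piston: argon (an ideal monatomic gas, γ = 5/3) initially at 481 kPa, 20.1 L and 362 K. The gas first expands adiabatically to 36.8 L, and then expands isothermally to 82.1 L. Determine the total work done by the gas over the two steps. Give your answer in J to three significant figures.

Step 1 (adiabatic): W = (P₁V₁ − P₂V₂)/(γ−1) = (9668 − 6460)/0.667 = 4812 J.
After step 1: P = 175.5 kPa, V = 36.8 L, T = 241.9 K.
Step 2 (isothermal): W = P₁V₁ ln(V₂/V₁) = (6460) ln(82.1/36.8) = 5184 J.
W_total = 4812 + 5184 = 9996 J.

W_total ≈ 10000 J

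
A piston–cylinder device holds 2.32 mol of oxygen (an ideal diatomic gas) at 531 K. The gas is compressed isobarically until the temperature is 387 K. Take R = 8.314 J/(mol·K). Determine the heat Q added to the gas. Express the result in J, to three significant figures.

Q ≈ -9720 J

Isobaric: W = nRΔT = (2.32)(8.314)(-144) = -2778 J.
ΔU = nCᵥΔT with Cᵥ = 5R/2: ΔU = (2.32)(20.79)(-144) = -6944 J.
Q = ΔU + W = -6944 − 2778 = -9721 J.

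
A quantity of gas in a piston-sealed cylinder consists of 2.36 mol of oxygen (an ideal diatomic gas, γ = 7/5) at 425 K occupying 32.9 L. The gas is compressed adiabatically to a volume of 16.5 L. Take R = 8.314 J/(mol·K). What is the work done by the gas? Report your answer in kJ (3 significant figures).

W ≈ -6.63 kJ

Adiabatic: TV^(γ−1) = const with γ = 7/5.
T₂ = T₁ (V₁/V₂)^(γ−1) = 425 × (32.9/16.5)^0.4 = 425 × 1.318 = 560.1 K.
W_by = nCᵥ(T₁ − T₂) = (2.36)(20.79)(425 − 560.1) = -6628 J.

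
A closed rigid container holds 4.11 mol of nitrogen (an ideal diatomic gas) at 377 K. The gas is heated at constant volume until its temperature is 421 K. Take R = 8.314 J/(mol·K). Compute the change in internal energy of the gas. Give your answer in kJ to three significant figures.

ΔU ≈ 3.76 kJ

Constant volume ⇒ W = 0, so Q = ΔU = nCᵥΔT with Cᵥ = 5R/2 = 20.79 J/(mol·K).
ΔU = (4.11)(20.79)(421 − 377) = 3759 J.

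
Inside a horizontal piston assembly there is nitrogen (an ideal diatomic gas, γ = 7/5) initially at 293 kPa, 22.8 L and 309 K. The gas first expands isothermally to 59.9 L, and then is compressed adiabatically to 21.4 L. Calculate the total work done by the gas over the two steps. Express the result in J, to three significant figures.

W_total ≈ -2050 J

Step 1 (isothermal): W = P₁V₁ ln(V₂/V₁) = (6680) ln(59.9/22.8) = 6453 J.
After step 1: P = 111.5 kPa, V = 59.9 L, T = 309 K.
Step 2 (adiabatic): W = (P₁V₁ − P₂V₂)/(γ−1) = (6680 − 10083)/0.4 = -8508 J.
W_total = 6453 − 8508 = -2055 J.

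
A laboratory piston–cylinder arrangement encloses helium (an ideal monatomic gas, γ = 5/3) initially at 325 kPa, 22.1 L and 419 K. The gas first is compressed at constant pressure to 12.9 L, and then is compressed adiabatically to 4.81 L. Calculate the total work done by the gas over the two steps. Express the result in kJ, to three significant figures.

W_total ≈ -8.84 kJ

Step 1 (isobaric): W = PΔV = (325 kPa)(12.9 − 22.1 L) = -2990 J.
After step 1: P = 325 kPa, V = 12.9 L, T = 244.6 K.
Step 2 (adiabatic): W = (P₁V₁ − P₂V₂)/(γ−1) = (4192 − 8093)/0.667 = -5851 J.
W_total = -2990 − 5851 = -8841 J.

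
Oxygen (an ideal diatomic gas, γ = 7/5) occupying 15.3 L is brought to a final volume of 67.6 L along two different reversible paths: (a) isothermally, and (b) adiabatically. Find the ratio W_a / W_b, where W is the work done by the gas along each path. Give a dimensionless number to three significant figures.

W_a / W_b ≈ 1.33

Path (a) isothermal: W = P₁V₁ ln(V₂/V₁) → W_a/(P₁V₁) = 1.486.
Path (b) adiabatic: W = P₁V₁(1 − (V₁/V₂)^(γ−1))/(γ−1) → W_b/(P₁V₁) = 1.12.
W_a / W_b = 1.486 / 1.12 = 1.326.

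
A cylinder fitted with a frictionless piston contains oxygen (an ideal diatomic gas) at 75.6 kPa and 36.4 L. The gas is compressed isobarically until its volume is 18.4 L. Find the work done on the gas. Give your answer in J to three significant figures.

Isobaric: W = P ΔV.
W = (75.6 kPa)(18.4 − 36.4 L) = (75.6)(-18) = -1361 J.
Work on gas = −W_by = 1361 J.

W ≈ 1360 J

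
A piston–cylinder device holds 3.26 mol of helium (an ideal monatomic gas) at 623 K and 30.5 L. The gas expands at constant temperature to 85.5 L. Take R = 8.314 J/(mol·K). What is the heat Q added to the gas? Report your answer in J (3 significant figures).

Q ≈ 17400 J

Isothermal ⇒ ΔU = 0, so Q = W = nRT ln(V₂/V₁).
Q = (3.26)(8.314)(623) ln(85.5/30.5) = 16886 × 1.031 = 17405 J.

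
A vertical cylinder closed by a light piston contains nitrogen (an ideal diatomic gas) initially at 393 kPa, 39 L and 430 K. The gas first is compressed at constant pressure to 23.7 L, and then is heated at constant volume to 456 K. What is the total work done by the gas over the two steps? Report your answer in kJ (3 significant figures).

Step 1 (isobaric): W = PΔV = (393 kPa)(23.7 − 39 L) = -6013 J.
Step 2 (isochoric): W = 0 (constant volume).
W_total = -6013 + 0 = -6013 J.

W_total ≈ -6.01 kJ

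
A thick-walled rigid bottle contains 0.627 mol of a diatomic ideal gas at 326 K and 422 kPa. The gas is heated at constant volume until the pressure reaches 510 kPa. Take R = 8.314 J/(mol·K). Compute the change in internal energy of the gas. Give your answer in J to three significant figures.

ΔU ≈ 886 J

Constant volume ⇒ W = 0, so Q = ΔU = nCᵥΔT with Cᵥ = 5R/2 = 20.79 J/(mol·K).
At constant V, T₂/T₁ = P₂/P₁ ⇒ ΔT = T₁(P₂/P₁ − 1) = 326·(510/422 − 1) = 67.98 K.
ΔU = (0.627)(20.79)(67.98) = 885.9 J.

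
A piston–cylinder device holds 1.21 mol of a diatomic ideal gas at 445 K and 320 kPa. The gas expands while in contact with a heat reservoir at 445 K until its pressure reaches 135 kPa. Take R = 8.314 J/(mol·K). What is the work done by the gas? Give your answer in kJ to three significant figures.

W ≈ 3.86 kJ

Isothermal process: W = nRT ln(V₂/V₁) = nRT ln(P₁/P₂).
W = (1.21)(8.314)(445) × ln(320/135)
  = 4477 × ln(2.37) = 4477 × 0.863
W_by_gas = 3864 J.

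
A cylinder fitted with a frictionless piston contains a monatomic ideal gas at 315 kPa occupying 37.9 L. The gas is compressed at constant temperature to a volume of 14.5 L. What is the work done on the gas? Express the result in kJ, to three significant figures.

W ≈ 11.5 kJ

Isothermal: W = nRT ln(V₂/V₁) = P₁V₁ ln(V₂/V₁).
P₁V₁ = (315 kPa)(37.9 L) = 11938 J.
W = 11938 × ln(14.5/37.9) = 11938 × -0.9608
W_by_gas = -11471 J; work on gas = −W_by = 11471 J.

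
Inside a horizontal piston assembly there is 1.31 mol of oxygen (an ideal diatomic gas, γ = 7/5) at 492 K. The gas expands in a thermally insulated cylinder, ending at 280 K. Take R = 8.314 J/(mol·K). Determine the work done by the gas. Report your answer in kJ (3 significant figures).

W ≈ 5.77 kJ

Adiabatic ⇒ Q = 0, so W_by = −ΔU = nCᵥ(T₁ − T₂).
Cᵥ = 5R/2 = 20.79 J/(mol·K).
W = (1.31)(20.79)(492 − 280) = 5772 J.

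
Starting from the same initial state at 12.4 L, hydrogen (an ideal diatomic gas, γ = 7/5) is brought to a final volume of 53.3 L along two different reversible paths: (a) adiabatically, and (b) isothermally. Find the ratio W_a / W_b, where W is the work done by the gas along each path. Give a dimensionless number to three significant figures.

Path (a) adiabatic: W = P₁V₁(1 − (V₁/V₂)^(γ−1))/(γ−1) → W_a/(P₁V₁) = 1.105.
Path (b) isothermal: W = P₁V₁ ln(V₂/V₁) → W_b/(P₁V₁) = 1.458.
W_a / W_b = 1.105 / 1.458 = 0.7577.

W_a / W_b ≈ 0.758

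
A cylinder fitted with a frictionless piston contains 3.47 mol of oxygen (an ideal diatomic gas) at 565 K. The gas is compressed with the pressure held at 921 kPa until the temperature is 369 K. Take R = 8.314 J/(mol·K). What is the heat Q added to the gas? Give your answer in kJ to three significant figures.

Isobaric: W = nRΔT = (3.47)(8.314)(-196) = -5655 J.
ΔU = nCᵥΔT with Cᵥ = 5R/2: ΔU = (3.47)(20.79)(-196) = -14136 J.
Q = ΔU + W = -14136 − 5655 = -19791 J.

Q ≈ -19.8 kJ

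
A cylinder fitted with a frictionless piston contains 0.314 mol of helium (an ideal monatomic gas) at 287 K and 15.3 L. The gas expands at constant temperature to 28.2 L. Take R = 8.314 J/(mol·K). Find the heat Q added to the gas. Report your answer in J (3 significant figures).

Isothermal ⇒ ΔU = 0, so Q = W = nRT ln(V₂/V₁).
Q = (0.314)(8.314)(287) ln(28.2/15.3) = 749.2 × 0.6115 = 458.1 J.

Q ≈ 458 J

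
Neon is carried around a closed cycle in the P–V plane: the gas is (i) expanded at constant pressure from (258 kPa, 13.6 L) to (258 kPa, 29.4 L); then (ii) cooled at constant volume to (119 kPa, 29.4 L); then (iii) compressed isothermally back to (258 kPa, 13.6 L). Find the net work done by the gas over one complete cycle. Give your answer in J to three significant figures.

W_net ≈ 1380 J

Leg (i): W = PΔV = (258)(29.4 − 13.6) = 4076 J.
Leg (ii): W = 0.
Leg (iii): W = PᵢVᵢ ln(V_f/Vᵢ) = (3499) ln(13.6/29.4) = -2697 J.
W_net = 4076 − 2697 = 1379 J.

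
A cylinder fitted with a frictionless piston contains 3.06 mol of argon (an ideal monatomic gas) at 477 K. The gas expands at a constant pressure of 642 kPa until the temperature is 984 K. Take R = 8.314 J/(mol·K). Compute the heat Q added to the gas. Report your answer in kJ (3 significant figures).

Q ≈ 32.2 kJ

Isobaric: W = nRΔT = (3.06)(8.314)(507) = 12899 J.
ΔU = nCᵥΔT with Cᵥ = 3R/2: ΔU = (3.06)(12.47)(507) = 19348 J.
Q = ΔU + W = 19348 + 12899 = 32246 J.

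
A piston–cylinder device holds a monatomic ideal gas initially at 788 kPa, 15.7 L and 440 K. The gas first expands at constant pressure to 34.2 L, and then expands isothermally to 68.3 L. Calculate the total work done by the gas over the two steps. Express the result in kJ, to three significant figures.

Step 1 (isobaric): W = PΔV = (788 kPa)(34.2 − 15.7 L) = 14578 J.
After step 1: P = 788 kPa, V = 34.2 L, T = 958.5 K.
Step 2 (isothermal): W = P₁V₁ ln(V₂/V₁) = (26950) ln(68.3/34.2) = 18641 J.
W_total = 14578 + 18641 = 33219 J.

W_total ≈ 33.2 kJ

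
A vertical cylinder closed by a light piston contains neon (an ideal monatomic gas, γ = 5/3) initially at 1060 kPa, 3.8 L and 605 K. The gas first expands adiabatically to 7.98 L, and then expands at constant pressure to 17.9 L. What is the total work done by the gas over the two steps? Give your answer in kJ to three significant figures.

Step 1 (adiabatic): W = (P₁V₁ − P₂V₂)/(γ−1) = (4028 − 2456)/0.667 = 2358 J.
After step 1: P = 307.8 kPa, V = 7.98 L, T = 368.9 K.
Step 2 (isobaric): W = PΔV = (307.8 kPa)(17.9 − 7.98 L) = 3053 J.
W_total = 2358 + 3053 = 5411 J.

W_total ≈ 5.41 kJ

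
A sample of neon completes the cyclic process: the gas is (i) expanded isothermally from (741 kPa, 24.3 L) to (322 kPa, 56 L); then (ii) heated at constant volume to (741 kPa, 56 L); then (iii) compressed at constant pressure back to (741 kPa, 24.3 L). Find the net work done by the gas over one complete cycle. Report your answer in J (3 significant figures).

Leg (i): W = PᵢVᵢ ln(V_f/Vᵢ) = (18006) ln(56/24.3) = 15033 J.
Leg (ii): W = 0.
Leg (iii): W = PΔV = (741)(24.3 − 56) = -23490 J.
W_net = 15033 − 23490 = -8457 J.

W_net ≈ -8460 J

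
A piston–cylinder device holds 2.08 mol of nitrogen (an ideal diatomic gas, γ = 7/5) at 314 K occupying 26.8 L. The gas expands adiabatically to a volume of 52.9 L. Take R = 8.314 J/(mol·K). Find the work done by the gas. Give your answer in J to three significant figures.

Adiabatic: TV^(γ−1) = const with γ = 7/5.
T₂ = T₁ (V₁/V₂)^(γ−1) = 314 × (26.8/52.9)^0.4 = 314 × 0.7619 = 239.2 K.
W_by = nCᵥ(T₁ − T₂) = (2.08)(20.79)(314 − 239.2) = 3233 J.

W ≈ 3230 J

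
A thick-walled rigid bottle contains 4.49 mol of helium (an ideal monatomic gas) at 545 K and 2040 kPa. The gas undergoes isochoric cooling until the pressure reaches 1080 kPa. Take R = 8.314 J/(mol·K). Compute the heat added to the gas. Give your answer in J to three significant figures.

Constant volume ⇒ W = 0, so Q = ΔU = nCᵥΔT with Cᵥ = 3R/2 = 12.47 J/(mol·K).
At constant V, T₂/T₁ = P₂/P₁ ⇒ ΔT = T₁(P₂/P₁ − 1) = 545·(1080/2040 − 1) = -256.5 K.
ΔU = (4.49)(12.47)(-256.5) = -14361 J.

Q ≈ -14400 J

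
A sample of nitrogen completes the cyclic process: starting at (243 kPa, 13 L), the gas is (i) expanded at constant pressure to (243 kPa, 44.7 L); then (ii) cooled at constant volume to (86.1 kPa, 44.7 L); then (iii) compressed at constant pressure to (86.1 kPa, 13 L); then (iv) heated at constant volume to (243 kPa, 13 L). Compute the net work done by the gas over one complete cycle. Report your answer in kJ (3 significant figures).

Constant-volume legs do no work.
W(i) = (243)(44.7 − 13) = 7703 J; W(iii) = (86.1)(13 − 44.7) = -2729 J.
W_net = 7703 − 2729 = 4974 J (the clockwise enclosed area).

W_net ≈ 4.97 kJ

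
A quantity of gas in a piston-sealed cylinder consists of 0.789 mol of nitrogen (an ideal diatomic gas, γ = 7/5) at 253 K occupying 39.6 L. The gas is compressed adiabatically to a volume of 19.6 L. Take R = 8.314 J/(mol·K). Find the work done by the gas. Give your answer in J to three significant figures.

Adiabatic: TV^(γ−1) = const with γ = 7/5.
T₂ = T₁ (V₁/V₂)^(γ−1) = 253 × (39.6/19.6)^0.4 = 253 × 1.325 = 335.2 K.
W_by = nCᵥ(T₁ − T₂) = (0.789)(20.79)(253 − 335.2) = -1348 J.

W ≈ -1350 J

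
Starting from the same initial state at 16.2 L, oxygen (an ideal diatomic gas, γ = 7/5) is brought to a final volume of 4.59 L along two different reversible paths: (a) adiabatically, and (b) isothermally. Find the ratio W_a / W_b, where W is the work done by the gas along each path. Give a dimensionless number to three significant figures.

Path (a) adiabatic: W = P₁V₁(1 − (V₁/V₂)^(γ−1))/(γ−1) → W_a/(P₁V₁) = -1.64.
Path (b) isothermal: W = P₁V₁ ln(V₂/V₁) → W_b/(P₁V₁) = -1.261.
W_a / W_b = -1.64 / -1.261 = 1.301.

W_a / W_b ≈ 1.30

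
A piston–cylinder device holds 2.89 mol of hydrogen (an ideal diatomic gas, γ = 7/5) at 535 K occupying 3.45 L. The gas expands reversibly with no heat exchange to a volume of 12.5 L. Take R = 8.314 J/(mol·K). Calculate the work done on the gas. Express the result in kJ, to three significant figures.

Adiabatic: TV^(γ−1) = const with γ = 7/5.
T₂ = T₁ (V₁/V₂)^(γ−1) = 535 × (3.45/12.5)^0.4 = 535 × 0.5975 = 319.7 K.
W_by = nCᵥ(T₁ − T₂) = (2.89)(20.79)(535 − 319.7) = 12934 J.
Work on gas = −W_by = -12934 J.

W ≈ -12.9 kJ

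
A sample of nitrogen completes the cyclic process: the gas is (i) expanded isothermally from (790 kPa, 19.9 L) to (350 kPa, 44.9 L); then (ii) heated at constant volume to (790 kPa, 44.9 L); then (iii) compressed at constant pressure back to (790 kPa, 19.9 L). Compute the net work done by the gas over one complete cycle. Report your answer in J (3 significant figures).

Leg (i): W = PᵢVᵢ ln(V_f/Vᵢ) = (15721) ln(44.9/19.9) = 12792 J.
Leg (ii): W = 0.
Leg (iii): W = PΔV = (790)(19.9 − 44.9) = -19750 J.
W_net = 12792 − 19750 = -6958 J.

W_net ≈ -6960 J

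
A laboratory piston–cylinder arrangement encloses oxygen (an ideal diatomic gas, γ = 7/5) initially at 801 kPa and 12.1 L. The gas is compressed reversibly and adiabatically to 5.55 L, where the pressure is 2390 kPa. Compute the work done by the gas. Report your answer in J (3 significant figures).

W ≈ -8930 J

Adiabatic: W = (P₁V₁ − P₂V₂)/(γ − 1) with γ = 7/5.
P₁V₁ = 9692 J, P₂V₂ = 13264 J.
W = (9692 − 13264) / 0.4 = -8931 J.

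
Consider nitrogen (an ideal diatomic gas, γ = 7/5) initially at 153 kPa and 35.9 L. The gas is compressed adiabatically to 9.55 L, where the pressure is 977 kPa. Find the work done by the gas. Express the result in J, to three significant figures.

W ≈ -9590 J

Adiabatic: W = (P₁V₁ − P₂V₂)/(γ − 1) with γ = 7/5.
P₁V₁ = 5493 J, P₂V₂ = 9330 J.
W = (5493 − 9330) / 0.4 = -9594 J.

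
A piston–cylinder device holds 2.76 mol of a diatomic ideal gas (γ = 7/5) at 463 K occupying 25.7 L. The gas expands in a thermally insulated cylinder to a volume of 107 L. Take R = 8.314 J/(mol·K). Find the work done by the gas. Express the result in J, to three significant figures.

Adiabatic: TV^(γ−1) = const with γ = 7/5.
T₂ = T₁ (V₁/V₂)^(γ−1) = 463 × (25.7/107)^0.4 = 463 × 0.5652 = 261.7 K.
W_by = nCᵥ(T₁ − T₂) = (2.76)(20.79)(463 − 261.7) = 11548 J.

W ≈ 11500 J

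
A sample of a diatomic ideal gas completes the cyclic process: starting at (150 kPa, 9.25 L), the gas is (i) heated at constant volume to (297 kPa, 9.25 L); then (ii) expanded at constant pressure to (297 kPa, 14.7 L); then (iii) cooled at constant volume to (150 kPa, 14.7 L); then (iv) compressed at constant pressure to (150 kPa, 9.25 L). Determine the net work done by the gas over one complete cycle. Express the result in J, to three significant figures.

Constant-volume legs do no work.
W(ii) = (297)(14.7 − 9.25) = 1619 J; W(iv) = (150)(9.25 − 14.7) = -817.5 J.
W_net = 1619 − 817.5 = 801.1 J (the clockwise enclosed area).

W_net ≈ 801 J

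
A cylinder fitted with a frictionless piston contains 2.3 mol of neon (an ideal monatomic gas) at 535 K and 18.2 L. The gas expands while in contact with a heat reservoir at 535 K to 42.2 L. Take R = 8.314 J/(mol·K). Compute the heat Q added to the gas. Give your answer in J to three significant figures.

Isothermal ⇒ ΔU = 0, so Q = W = nRT ln(V₂/V₁).
Q = (2.3)(8.314)(535) ln(42.2/18.2) = 10230 × 0.841 = 8604 J.

Q ≈ 8600 J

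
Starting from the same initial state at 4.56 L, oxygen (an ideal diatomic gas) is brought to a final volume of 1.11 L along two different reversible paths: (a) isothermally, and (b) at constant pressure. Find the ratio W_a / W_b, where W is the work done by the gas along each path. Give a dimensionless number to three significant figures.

W_a / W_b ≈ 1.87

Path (a) isothermal: W = P₁V₁ ln(V₂/V₁) → W_a/(P₁V₁) = -1.413.
Path (b) isobaric: W = P₁(V₂ − V₁) → W_b/(P₁V₁) = -0.7566.
W_a / W_b = -1.413 / -0.7566 = 1.868.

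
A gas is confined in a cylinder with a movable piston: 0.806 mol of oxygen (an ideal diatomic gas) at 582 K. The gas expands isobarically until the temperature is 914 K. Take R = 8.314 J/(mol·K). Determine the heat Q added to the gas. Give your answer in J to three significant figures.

Isobaric: W = nRΔT = (0.806)(8.314)(332) = 2225 J.
ΔU = nCᵥΔT with Cᵥ = 5R/2: ΔU = (0.806)(20.79)(332) = 5562 J.
Q = ΔU + W = 5562 + 2225 = 7787 J.

Q ≈ 7790 J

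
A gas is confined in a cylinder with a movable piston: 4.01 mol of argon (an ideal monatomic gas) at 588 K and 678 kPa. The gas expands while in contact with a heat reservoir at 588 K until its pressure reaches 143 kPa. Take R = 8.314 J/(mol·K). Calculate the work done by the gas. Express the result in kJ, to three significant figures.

Isothermal process: W = nRT ln(V₂/V₁) = nRT ln(P₁/P₂).
W = (4.01)(8.314)(588) × ln(678/143)
  = 19603 × ln(4.741) = 19603 × 1.556
W_by_gas = 30509 J.

W ≈ 30.5 kJ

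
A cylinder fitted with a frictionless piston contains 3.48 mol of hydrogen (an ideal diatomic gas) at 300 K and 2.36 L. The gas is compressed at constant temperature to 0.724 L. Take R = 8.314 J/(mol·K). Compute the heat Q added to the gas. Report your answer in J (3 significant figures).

Isothermal ⇒ ΔU = 0, so Q = W = nRT ln(V₂/V₁).
Q = (3.48)(8.314)(300) ln(0.724/2.36) = 8680 × -1.182 = -10256 J.

Q ≈ -10300 J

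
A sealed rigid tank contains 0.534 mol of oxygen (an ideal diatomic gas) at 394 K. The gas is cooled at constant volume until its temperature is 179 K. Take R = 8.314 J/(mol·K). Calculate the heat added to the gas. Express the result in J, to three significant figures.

Q ≈ -2390 J

Constant volume ⇒ W = 0, so Q = ΔU = nCᵥΔT with Cᵥ = 5R/2 = 20.79 J/(mol·K).
ΔU = (0.534)(20.79)(179 − 394) = -2386 J.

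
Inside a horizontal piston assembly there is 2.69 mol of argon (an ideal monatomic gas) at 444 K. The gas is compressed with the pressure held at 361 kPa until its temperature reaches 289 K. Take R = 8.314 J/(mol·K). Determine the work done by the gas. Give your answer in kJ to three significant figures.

W ≈ -3.47 kJ

Isobaric: W = P ΔV = nR ΔT.
W = (2.69)(8.314)(289 − 444) = -3467 J.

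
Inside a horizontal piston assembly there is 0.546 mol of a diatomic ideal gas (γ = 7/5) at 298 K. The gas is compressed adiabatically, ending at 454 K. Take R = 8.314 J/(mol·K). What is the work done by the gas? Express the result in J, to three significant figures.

W ≈ -1770 J

Adiabatic ⇒ Q = 0, so W_by = −ΔU = nCᵥ(T₁ − T₂).
Cᵥ = 5R/2 = 20.79 J/(mol·K).
W = (0.546)(20.79)(298 − 454) = -1770 J.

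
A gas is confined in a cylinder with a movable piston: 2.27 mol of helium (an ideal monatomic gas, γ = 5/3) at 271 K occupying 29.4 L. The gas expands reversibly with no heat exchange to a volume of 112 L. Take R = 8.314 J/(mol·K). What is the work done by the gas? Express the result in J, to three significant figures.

Adiabatic: TV^(γ−1) = const with γ = 5/3.
T₂ = T₁ (V₁/V₂)^(γ−1) = 271 × (29.4/112)^0.667 = 271 × 0.41 = 111.1 K.
W_by = nCᵥ(T₁ − T₂) = (2.27)(12.47)(271 − 111.1) = 4527 J.

W ≈ 4530 J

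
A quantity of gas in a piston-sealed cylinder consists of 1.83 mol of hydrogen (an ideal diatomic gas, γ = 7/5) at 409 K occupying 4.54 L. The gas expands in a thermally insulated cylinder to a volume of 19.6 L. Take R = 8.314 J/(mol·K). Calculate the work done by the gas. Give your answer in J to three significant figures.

Adiabatic: TV^(γ−1) = const with γ = 7/5.
T₂ = T₁ (V₁/V₂)^(γ−1) = 409 × (4.54/19.6)^0.4 = 409 × 0.5571 = 227.8 K.
W_by = nCᵥ(T₁ − T₂) = (1.83)(20.79)(409 − 227.8) = 6890 J.

W ≈ 6890 J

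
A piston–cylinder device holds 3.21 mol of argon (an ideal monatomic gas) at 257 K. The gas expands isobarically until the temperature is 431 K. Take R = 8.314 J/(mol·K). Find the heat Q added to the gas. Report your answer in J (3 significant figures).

Q ≈ 11600 J

Isobaric: W = nRΔT = (3.21)(8.314)(174) = 4644 J.
ΔU = nCᵥΔT with Cᵥ = 3R/2: ΔU = (3.21)(12.47)(174) = 6966 J.
Q = ΔU + W = 6966 + 4644 = 11609 J.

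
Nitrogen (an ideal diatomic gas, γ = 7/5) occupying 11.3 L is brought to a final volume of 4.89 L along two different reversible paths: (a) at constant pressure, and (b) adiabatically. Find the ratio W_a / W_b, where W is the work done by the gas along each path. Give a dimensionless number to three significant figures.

W_a / W_b ≈ 0.570

Path (a) isobaric: W = P₁(V₂ − V₁) → W_a/(P₁V₁) = -0.5673.
Path (b) adiabatic: W = P₁V₁(1 − (V₁/V₂)^(γ−1))/(γ−1) → W_b/(P₁V₁) = -0.995.
W_a / W_b = -0.5673 / -0.995 = 0.5701.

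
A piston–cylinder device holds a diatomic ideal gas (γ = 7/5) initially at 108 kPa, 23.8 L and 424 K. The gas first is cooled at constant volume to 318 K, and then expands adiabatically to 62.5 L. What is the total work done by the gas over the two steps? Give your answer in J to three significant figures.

W_total ≈ 1540 J

Step 1 (isochoric): W = 0 (constant volume).
After step 1: P = 81 kPa (V unchanged).
Step 2 (adiabatic): W = (P₁V₁ − P₂V₂)/(γ−1) = (1928 − 1310)/0.4 = 1544 J.
W_total = 0 + 1544 = 1544 J.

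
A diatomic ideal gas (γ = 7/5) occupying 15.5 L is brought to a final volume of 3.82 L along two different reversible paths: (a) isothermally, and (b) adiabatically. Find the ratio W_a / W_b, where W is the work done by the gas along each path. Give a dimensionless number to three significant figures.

Path (a) isothermal: W = P₁V₁ ln(V₂/V₁) → W_a/(P₁V₁) = -1.401.
Path (b) adiabatic: W = P₁V₁(1 − (V₁/V₂)^(γ−1))/(γ−1) → W_b/(P₁V₁) = -1.878.
W_a / W_b = -1.401 / -1.878 = 0.7459.

W_a / W_b ≈ 0.746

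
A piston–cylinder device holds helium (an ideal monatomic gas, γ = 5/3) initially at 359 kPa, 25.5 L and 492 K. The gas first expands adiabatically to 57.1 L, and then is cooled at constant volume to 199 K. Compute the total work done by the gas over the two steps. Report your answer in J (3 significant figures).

Step 1 (adiabatic): W = (P₁V₁ − P₂V₂)/(γ−1) = (9154 − 5349)/0.667 = 5709 J.
Step 2 (isochoric): W = 0 (constant volume).
W_total = 5709 + 0 = 5709 J.

W_total ≈ 5710 J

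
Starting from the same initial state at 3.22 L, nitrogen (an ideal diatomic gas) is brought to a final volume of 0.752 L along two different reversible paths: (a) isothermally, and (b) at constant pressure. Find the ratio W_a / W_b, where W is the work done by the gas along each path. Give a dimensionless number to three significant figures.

W_a / W_b ≈ 1.90

Path (a) isothermal: W = P₁V₁ ln(V₂/V₁) → W_a/(P₁V₁) = -1.454.
Path (b) isobaric: W = P₁(V₂ − V₁) → W_b/(P₁V₁) = -0.7665.
W_a / W_b = -1.454 / -0.7665 = 1.898.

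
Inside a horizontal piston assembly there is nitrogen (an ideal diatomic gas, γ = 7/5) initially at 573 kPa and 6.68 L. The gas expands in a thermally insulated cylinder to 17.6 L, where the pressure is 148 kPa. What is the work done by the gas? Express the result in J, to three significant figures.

W ≈ 3060 J

Adiabatic: W = (P₁V₁ − P₂V₂)/(γ − 1) with γ = 7/5.
P₁V₁ = 3828 J, P₂V₂ = 2605 J.
W = (3828 − 2605) / 0.4 = 3057 J.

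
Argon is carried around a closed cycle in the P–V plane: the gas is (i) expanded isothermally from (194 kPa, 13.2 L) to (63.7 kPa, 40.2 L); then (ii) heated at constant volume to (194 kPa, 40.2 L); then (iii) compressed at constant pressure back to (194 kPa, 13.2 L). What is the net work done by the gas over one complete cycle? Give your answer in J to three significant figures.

W_net ≈ -2390 J

Leg (i): W = PᵢVᵢ ln(V_f/Vᵢ) = (2561) ln(40.2/13.2) = 2852 J.
Leg (ii): W = 0.
Leg (iii): W = PΔV = (194)(13.2 − 40.2) = -5238 J.
W_net = 2852 − 5238 = -2386 J.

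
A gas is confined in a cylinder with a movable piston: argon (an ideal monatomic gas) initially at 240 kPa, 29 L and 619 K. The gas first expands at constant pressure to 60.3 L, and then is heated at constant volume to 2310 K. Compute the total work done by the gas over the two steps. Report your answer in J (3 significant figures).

Step 1 (isobaric): W = PΔV = (240 kPa)(60.3 − 29 L) = 7512 J.
Step 2 (isochoric): W = 0 (constant volume).
W_total = 7512 + 0 = 7512 J.

W_total ≈ 7510 J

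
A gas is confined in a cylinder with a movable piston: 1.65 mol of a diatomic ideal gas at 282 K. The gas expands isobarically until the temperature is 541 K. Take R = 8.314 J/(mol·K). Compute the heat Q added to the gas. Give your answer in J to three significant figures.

Q ≈ 12400 J

Isobaric: W = nRΔT = (1.65)(8.314)(259) = 3553 J.
ΔU = nCᵥΔT with Cᵥ = 5R/2: ΔU = (1.65)(20.79)(259) = 8882 J.
Q = ΔU + W = 8882 + 3553 = 12435 J.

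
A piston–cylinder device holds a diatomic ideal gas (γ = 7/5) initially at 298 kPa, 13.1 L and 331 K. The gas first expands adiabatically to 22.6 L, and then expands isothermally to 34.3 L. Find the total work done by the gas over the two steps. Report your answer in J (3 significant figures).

W_total ≈ 3220 J

Step 1 (adiabatic): W = (P₁V₁ − P₂V₂)/(γ−1) = (3904 − 3139)/0.4 = 1913 J.
After step 1: P = 138.9 kPa, V = 22.6 L, T = 266.1 K.
Step 2 (isothermal): W = P₁V₁ ln(V₂/V₁) = (3139) ln(34.3/22.6) = 1309 J.
W_total = 1913 + 1309 = 3222 J.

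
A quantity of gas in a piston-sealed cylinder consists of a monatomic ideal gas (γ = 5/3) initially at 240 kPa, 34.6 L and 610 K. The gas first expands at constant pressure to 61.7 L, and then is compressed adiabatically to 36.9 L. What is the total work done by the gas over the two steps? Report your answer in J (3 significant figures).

Step 1 (isobaric): W = PΔV = (240 kPa)(61.7 − 34.6 L) = 6504 J.
After step 1: P = 240 kPa, V = 61.7 L, T = 1088 K.
Step 2 (adiabatic): W = (P₁V₁ − P₂V₂)/(γ−1) = (14808 − 20861)/0.667 = -9080 J.
W_total = 6504 − 9080 = -2576 J.

W_total ≈ -2580 J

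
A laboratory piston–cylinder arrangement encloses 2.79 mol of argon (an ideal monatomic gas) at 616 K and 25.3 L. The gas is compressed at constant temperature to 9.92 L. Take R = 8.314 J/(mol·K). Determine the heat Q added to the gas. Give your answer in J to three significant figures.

Q ≈ -13400 J

Isothermal ⇒ ΔU = 0, so Q = W = nRT ln(V₂/V₁).
Q = (2.79)(8.314)(616) ln(9.92/25.3) = 14289 × -0.9363 = -13378 J.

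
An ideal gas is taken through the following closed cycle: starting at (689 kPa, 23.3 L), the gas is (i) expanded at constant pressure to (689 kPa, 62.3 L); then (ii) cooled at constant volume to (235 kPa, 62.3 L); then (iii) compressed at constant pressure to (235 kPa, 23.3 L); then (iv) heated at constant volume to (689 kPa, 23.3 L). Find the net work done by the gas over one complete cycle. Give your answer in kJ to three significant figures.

W_net ≈ 17.7 kJ

Constant-volume legs do no work.
W(i) = (689)(62.3 − 23.3) = 26871 J; W(iii) = (235)(23.3 − 62.3) = -9165 J.
W_net = 26871 − 9165 = 17706 J (the clockwise enclosed area).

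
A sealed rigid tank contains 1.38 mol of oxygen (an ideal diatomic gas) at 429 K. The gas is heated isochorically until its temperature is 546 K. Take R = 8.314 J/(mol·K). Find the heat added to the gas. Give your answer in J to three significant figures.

Constant volume ⇒ W = 0, so Q = ΔU = nCᵥΔT with Cᵥ = 5R/2 = 20.79 J/(mol·K).
ΔU = (1.38)(20.79)(546 − 429) = 3356 J.

Q ≈ 3360 J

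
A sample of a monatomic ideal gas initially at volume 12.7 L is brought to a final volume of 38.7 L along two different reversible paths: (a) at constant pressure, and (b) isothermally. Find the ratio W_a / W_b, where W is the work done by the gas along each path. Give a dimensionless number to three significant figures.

Path (a) isobaric: W = P₁(V₂ − V₁) → W_a/(P₁V₁) = 2.047.
Path (b) isothermal: W = P₁V₁ ln(V₂/V₁) → W_b/(P₁V₁) = 1.114.
W_a / W_b = 2.047 / 1.114 = 1.837.

W_a / W_b ≈ 1.84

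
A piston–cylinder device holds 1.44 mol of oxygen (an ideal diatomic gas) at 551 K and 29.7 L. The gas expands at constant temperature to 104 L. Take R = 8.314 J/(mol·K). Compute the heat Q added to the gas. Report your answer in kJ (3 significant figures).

Q ≈ 8.27 kJ

Isothermal ⇒ ΔU = 0, so Q = W = nRT ln(V₂/V₁).
Q = (1.44)(8.314)(551) ln(104/29.7) = 6597 × 1.253 = 8267 J.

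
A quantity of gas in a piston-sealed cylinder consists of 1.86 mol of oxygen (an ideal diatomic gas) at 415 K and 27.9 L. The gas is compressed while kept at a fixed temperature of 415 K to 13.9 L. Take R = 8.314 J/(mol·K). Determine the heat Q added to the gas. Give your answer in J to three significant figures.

Q ≈ -4470 J

Isothermal ⇒ ΔU = 0, so Q = W = nRT ln(V₂/V₁).
Q = (1.86)(8.314)(415) ln(13.9/27.9) = 6418 × -0.6967 = -4471 J.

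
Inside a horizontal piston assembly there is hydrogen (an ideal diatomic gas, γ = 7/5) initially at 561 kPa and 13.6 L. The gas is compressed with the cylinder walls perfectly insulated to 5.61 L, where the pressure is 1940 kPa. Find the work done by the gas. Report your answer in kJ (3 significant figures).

Adiabatic: W = (P₁V₁ − P₂V₂)/(γ − 1) with γ = 7/5.
P₁V₁ = 7630 J, P₂V₂ = 10883 J.
W = (7630 − 10883) / 0.4 = -8135 J.

W ≈ -8.13 kJ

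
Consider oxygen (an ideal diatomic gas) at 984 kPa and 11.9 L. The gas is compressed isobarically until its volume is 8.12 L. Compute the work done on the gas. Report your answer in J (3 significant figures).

Isobaric: W = P ΔV.
W = (984 kPa)(8.12 − 11.9 L) = (984)(-3.78) = -3720 J.
Work on gas = −W_by = 3720 J.

W ≈ 3720 J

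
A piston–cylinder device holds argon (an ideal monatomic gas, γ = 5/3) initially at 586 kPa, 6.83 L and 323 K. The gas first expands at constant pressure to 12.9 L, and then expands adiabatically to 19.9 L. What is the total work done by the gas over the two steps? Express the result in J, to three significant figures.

W_total ≈ 6400 J

Step 1 (isobaric): W = PΔV = (586 kPa)(12.9 − 6.83 L) = 3557 J.
After step 1: P = 586 kPa, V = 12.9 L, T = 610.1 K.
Step 2 (adiabatic): W = (P₁V₁ − P₂V₂)/(γ−1) = (7559 − 5662)/0.667 = 2846 J.
W_total = 3557 + 2846 = 6403 J.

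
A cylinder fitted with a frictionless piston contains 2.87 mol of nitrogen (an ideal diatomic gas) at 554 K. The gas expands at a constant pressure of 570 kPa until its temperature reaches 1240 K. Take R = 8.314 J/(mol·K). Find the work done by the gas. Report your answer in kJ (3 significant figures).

Isobaric: W = P ΔV = nR ΔT.
W = (2.87)(8.314)(1240 − 554) = 16369 J.

W ≈ 16.4 kJ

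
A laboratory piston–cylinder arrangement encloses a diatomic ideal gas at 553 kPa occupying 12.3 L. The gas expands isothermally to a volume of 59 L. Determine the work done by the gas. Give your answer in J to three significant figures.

Isothermal: W = nRT ln(V₂/V₁) = P₁V₁ ln(V₂/V₁).
P₁V₁ = (553 kPa)(12.3 L) = 6802 J.
W = 6802 × ln(59/12.3) = 6802 × 1.568
W_by_gas = 10665 J.

W ≈ 10700 J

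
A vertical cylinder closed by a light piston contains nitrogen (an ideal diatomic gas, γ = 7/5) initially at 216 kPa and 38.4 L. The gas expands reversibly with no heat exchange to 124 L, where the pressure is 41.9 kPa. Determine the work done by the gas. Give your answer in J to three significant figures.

Adiabatic: W = (P₁V₁ − P₂V₂)/(γ − 1) with γ = 7/5.
P₁V₁ = 8294 J, P₂V₂ = 5196 J.
W = (8294 − 5196) / 0.4 = 7747 J.

W ≈ 7750 J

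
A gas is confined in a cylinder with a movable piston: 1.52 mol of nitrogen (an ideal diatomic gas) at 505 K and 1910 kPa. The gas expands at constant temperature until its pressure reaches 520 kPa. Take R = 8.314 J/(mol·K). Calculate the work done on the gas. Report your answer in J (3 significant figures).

Isothermal process: W = nRT ln(V₂/V₁) = nRT ln(P₁/P₂).
W = (1.52)(8.314)(505) × ln(1910/520)
  = 6382 × ln(3.673) = 6382 × 1.301
W_by_gas = 8303 J; work on gas = −W_by = -8303 J.

W ≈ -8300 J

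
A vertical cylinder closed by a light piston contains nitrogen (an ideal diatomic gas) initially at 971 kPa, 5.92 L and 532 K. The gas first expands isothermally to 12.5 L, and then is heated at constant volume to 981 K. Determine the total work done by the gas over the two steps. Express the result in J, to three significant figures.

W_total ≈ 4300 J

Step 1 (isothermal): W = P₁V₁ ln(V₂/V₁) = (5748) ln(12.5/5.92) = 4296 J.
Step 2 (isochoric): W = 0 (constant volume).
W_total = 4296 + 0 = 4296 J.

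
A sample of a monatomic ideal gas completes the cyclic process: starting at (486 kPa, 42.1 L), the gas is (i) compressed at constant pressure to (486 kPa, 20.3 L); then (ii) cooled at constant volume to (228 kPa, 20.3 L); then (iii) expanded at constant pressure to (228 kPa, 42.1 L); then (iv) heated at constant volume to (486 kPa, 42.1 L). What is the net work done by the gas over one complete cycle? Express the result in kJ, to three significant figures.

W_net ≈ -5.62 kJ

Constant-volume legs do no work.
W(i) = (486)(20.3 − 42.1) = -10595 J; W(iii) = (228)(42.1 − 20.3) = 4970 J.
W_net = -10595 + 4970 = -5624 J (the counter-clockwise enclosed area).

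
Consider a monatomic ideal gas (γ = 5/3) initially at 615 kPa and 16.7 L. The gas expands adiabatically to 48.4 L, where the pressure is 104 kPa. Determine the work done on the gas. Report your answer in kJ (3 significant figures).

Adiabatic: W = (P₁V₁ − P₂V₂)/(γ − 1) with γ = 5/3.
P₁V₁ = 10270 J, P₂V₂ = 5034 J.
W = (10270 − 5034) / 0.6667 = 7855 J.
Work on gas = −W_by = -7855 J.

W ≈ -7.86 kJ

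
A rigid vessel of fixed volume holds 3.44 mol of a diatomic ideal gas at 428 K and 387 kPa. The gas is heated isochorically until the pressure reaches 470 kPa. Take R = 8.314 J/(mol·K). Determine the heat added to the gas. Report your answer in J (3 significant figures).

Constant volume ⇒ W = 0, so Q = ΔU = nCᵥΔT with Cᵥ = 5R/2 = 20.79 J/(mol·K).
At constant V, T₂/T₁ = P₂/P₁ ⇒ ΔT = T₁(P₂/P₁ − 1) = 428·(470/387 − 1) = 91.79 K.
ΔU = (3.44)(20.79)(91.79) = 6563 J.

Q ≈ 6560 J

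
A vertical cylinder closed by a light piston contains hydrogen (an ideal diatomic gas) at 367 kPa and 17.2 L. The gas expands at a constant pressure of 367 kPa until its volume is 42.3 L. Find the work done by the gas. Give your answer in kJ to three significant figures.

W ≈ 9.21 kJ

Isobaric: W = P ΔV.
W = (367 kPa)(42.3 − 17.2 L) = (367)(25.1) = 9212 J.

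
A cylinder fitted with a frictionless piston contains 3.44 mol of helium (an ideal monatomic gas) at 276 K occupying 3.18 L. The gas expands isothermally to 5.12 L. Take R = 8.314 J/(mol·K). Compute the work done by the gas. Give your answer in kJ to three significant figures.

W ≈ 3.76 kJ

Isothermal: W = nRT ln(V₂/V₁).
W = (3.44)(8.314)(276) × ln(5.12/3.18)
  = 7894 × 0.4763
W_by_gas = 3760 J.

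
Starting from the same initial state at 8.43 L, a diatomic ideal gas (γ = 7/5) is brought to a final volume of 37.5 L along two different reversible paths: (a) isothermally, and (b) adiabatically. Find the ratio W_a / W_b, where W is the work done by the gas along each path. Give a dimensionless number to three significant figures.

Path (a) isothermal: W = P₁V₁ ln(V₂/V₁) → W_a/(P₁V₁) = 1.493.
Path (b) adiabatic: W = P₁V₁(1 − (V₁/V₂)^(γ−1))/(γ−1) → W_b/(P₁V₁) = 1.124.
W_a / W_b = 1.493 / 1.124 = 1.328.

W_a / W_b ≈ 1.33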